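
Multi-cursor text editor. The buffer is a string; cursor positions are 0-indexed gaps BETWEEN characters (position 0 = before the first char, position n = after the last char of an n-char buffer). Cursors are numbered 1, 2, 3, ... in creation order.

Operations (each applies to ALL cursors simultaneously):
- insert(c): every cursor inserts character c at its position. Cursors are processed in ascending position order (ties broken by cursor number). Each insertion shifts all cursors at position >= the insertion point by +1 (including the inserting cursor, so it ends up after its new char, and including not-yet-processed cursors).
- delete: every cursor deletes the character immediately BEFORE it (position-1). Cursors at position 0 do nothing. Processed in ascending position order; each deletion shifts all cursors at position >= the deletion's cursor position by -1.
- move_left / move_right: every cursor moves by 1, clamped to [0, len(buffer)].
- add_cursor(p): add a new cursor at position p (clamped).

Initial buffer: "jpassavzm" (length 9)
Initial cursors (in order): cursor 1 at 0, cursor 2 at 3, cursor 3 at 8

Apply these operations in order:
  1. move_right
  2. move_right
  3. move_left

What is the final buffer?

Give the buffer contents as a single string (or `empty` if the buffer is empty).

After op 1 (move_right): buffer="jpassavzm" (len 9), cursors c1@1 c2@4 c3@9, authorship .........
After op 2 (move_right): buffer="jpassavzm" (len 9), cursors c1@2 c2@5 c3@9, authorship .........
After op 3 (move_left): buffer="jpassavzm" (len 9), cursors c1@1 c2@4 c3@8, authorship .........

Answer: jpassavzm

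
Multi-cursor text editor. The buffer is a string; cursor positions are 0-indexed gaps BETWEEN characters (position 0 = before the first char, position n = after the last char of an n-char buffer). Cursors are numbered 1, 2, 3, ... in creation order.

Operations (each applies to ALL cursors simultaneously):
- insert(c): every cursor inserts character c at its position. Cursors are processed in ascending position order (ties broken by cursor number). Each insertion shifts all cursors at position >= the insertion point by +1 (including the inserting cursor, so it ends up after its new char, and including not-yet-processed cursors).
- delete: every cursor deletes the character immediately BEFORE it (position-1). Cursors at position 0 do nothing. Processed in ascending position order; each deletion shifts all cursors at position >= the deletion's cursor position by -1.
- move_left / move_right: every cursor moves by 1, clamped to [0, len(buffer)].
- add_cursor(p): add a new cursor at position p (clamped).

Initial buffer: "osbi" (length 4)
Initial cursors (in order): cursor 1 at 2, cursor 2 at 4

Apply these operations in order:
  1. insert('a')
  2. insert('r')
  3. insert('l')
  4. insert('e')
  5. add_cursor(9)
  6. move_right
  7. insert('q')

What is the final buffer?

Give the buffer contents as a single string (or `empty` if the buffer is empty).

Answer: osarlebqiarqleq

Derivation:
After op 1 (insert('a')): buffer="osabia" (len 6), cursors c1@3 c2@6, authorship ..1..2
After op 2 (insert('r')): buffer="osarbiar" (len 8), cursors c1@4 c2@8, authorship ..11..22
After op 3 (insert('l')): buffer="osarlbiarl" (len 10), cursors c1@5 c2@10, authorship ..111..222
After op 4 (insert('e')): buffer="osarlebiarle" (len 12), cursors c1@6 c2@12, authorship ..1111..2222
After op 5 (add_cursor(9)): buffer="osarlebiarle" (len 12), cursors c1@6 c3@9 c2@12, authorship ..1111..2222
After op 6 (move_right): buffer="osarlebiarle" (len 12), cursors c1@7 c3@10 c2@12, authorship ..1111..2222
After op 7 (insert('q')): buffer="osarlebqiarqleq" (len 15), cursors c1@8 c3@12 c2@15, authorship ..1111.1.223222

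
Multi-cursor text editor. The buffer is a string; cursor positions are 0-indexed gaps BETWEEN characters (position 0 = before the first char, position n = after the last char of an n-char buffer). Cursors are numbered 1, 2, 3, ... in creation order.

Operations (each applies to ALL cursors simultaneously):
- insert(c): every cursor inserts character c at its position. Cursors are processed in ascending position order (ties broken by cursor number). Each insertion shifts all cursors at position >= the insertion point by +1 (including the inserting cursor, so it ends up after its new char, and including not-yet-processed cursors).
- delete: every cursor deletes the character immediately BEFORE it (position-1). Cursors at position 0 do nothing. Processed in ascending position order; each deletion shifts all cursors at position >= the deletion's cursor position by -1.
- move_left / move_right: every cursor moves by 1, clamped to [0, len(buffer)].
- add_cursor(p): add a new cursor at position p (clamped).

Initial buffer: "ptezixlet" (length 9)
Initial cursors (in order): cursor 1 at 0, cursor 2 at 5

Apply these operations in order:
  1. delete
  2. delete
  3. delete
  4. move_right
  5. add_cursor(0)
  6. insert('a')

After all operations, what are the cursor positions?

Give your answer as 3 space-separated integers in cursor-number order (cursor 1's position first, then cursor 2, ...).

Answer: 3 6 1

Derivation:
After op 1 (delete): buffer="ptezxlet" (len 8), cursors c1@0 c2@4, authorship ........
After op 2 (delete): buffer="ptexlet" (len 7), cursors c1@0 c2@3, authorship .......
After op 3 (delete): buffer="ptxlet" (len 6), cursors c1@0 c2@2, authorship ......
After op 4 (move_right): buffer="ptxlet" (len 6), cursors c1@1 c2@3, authorship ......
After op 5 (add_cursor(0)): buffer="ptxlet" (len 6), cursors c3@0 c1@1 c2@3, authorship ......
After op 6 (insert('a')): buffer="apatxalet" (len 9), cursors c3@1 c1@3 c2@6, authorship 3.1..2...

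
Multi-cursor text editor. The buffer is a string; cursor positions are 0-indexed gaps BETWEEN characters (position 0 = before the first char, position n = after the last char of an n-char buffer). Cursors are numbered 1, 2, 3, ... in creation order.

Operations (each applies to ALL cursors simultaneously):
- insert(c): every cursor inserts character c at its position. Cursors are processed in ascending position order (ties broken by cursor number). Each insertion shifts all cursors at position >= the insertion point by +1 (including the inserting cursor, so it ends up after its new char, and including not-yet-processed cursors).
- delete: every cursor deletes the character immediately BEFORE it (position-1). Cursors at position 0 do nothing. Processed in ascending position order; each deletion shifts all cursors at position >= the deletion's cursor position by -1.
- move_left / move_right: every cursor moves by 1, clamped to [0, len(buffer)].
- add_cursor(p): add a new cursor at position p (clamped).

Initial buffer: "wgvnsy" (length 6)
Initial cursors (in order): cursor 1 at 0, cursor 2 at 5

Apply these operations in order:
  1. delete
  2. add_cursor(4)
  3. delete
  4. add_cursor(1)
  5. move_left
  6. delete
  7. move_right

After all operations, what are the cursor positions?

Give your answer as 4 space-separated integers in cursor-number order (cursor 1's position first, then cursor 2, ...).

After op 1 (delete): buffer="wgvny" (len 5), cursors c1@0 c2@4, authorship .....
After op 2 (add_cursor(4)): buffer="wgvny" (len 5), cursors c1@0 c2@4 c3@4, authorship .....
After op 3 (delete): buffer="wgy" (len 3), cursors c1@0 c2@2 c3@2, authorship ...
After op 4 (add_cursor(1)): buffer="wgy" (len 3), cursors c1@0 c4@1 c2@2 c3@2, authorship ...
After op 5 (move_left): buffer="wgy" (len 3), cursors c1@0 c4@0 c2@1 c3@1, authorship ...
After op 6 (delete): buffer="gy" (len 2), cursors c1@0 c2@0 c3@0 c4@0, authorship ..
After op 7 (move_right): buffer="gy" (len 2), cursors c1@1 c2@1 c3@1 c4@1, authorship ..

Answer: 1 1 1 1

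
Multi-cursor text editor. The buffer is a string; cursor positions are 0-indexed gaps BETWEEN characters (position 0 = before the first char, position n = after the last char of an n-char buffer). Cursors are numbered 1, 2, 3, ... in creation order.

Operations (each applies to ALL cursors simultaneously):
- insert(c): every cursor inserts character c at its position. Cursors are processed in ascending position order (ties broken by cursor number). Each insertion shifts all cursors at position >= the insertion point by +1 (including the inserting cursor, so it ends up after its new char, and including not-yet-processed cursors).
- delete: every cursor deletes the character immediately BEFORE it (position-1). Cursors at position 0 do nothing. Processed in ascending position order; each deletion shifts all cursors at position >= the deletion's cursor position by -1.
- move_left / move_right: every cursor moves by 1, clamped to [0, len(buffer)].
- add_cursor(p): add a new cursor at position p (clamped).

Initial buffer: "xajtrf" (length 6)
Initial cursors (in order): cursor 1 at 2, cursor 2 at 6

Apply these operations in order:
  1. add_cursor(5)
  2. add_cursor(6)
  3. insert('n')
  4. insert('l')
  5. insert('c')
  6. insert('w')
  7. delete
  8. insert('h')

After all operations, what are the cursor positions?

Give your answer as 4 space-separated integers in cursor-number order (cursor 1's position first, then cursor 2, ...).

Answer: 6 22 13 22

Derivation:
After op 1 (add_cursor(5)): buffer="xajtrf" (len 6), cursors c1@2 c3@5 c2@6, authorship ......
After op 2 (add_cursor(6)): buffer="xajtrf" (len 6), cursors c1@2 c3@5 c2@6 c4@6, authorship ......
After op 3 (insert('n')): buffer="xanjtrnfnn" (len 10), cursors c1@3 c3@7 c2@10 c4@10, authorship ..1...3.24
After op 4 (insert('l')): buffer="xanljtrnlfnnll" (len 14), cursors c1@4 c3@9 c2@14 c4@14, authorship ..11...33.2424
After op 5 (insert('c')): buffer="xanlcjtrnlcfnnllcc" (len 18), cursors c1@5 c3@11 c2@18 c4@18, authorship ..111...333.242424
After op 6 (insert('w')): buffer="xanlcwjtrnlcwfnnllccww" (len 22), cursors c1@6 c3@13 c2@22 c4@22, authorship ..1111...3333.24242424
After op 7 (delete): buffer="xanlcjtrnlcfnnllcc" (len 18), cursors c1@5 c3@11 c2@18 c4@18, authorship ..111...333.242424
After op 8 (insert('h')): buffer="xanlchjtrnlchfnnllcchh" (len 22), cursors c1@6 c3@13 c2@22 c4@22, authorship ..1111...3333.24242424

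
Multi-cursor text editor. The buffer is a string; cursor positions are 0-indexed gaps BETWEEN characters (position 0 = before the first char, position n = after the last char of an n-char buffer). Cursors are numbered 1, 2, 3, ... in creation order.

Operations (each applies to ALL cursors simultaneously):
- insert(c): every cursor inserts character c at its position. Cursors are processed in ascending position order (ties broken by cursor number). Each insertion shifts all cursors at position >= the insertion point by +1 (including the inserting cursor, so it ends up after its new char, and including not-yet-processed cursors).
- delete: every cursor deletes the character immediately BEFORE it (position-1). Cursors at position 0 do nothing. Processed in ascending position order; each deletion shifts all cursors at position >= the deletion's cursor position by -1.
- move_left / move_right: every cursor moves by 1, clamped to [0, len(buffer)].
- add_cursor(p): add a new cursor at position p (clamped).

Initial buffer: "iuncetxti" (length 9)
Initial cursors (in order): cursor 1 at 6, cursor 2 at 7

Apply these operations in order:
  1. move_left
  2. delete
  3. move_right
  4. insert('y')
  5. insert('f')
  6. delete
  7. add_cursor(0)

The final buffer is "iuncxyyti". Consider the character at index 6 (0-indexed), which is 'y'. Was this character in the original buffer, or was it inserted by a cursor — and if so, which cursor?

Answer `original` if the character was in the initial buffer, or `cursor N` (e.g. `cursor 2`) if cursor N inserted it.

Answer: cursor 2

Derivation:
After op 1 (move_left): buffer="iuncetxti" (len 9), cursors c1@5 c2@6, authorship .........
After op 2 (delete): buffer="iuncxti" (len 7), cursors c1@4 c2@4, authorship .......
After op 3 (move_right): buffer="iuncxti" (len 7), cursors c1@5 c2@5, authorship .......
After op 4 (insert('y')): buffer="iuncxyyti" (len 9), cursors c1@7 c2@7, authorship .....12..
After op 5 (insert('f')): buffer="iuncxyyffti" (len 11), cursors c1@9 c2@9, authorship .....1212..
After op 6 (delete): buffer="iuncxyyti" (len 9), cursors c1@7 c2@7, authorship .....12..
After op 7 (add_cursor(0)): buffer="iuncxyyti" (len 9), cursors c3@0 c1@7 c2@7, authorship .....12..
Authorship (.=original, N=cursor N): . . . . . 1 2 . .
Index 6: author = 2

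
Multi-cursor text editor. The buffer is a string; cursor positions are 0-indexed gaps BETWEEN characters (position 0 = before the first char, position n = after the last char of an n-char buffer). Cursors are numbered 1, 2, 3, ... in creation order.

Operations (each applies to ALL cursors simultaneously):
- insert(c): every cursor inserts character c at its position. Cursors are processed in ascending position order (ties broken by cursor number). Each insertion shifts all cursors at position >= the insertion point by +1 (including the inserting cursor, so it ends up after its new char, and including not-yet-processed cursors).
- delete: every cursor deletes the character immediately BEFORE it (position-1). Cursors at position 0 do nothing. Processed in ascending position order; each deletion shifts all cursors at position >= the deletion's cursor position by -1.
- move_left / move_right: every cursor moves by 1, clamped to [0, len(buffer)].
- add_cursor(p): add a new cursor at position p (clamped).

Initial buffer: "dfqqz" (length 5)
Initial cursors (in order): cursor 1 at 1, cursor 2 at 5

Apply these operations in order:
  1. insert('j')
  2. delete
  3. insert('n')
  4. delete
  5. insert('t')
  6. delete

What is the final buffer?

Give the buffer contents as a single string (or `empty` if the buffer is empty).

Answer: dfqqz

Derivation:
After op 1 (insert('j')): buffer="djfqqzj" (len 7), cursors c1@2 c2@7, authorship .1....2
After op 2 (delete): buffer="dfqqz" (len 5), cursors c1@1 c2@5, authorship .....
After op 3 (insert('n')): buffer="dnfqqzn" (len 7), cursors c1@2 c2@7, authorship .1....2
After op 4 (delete): buffer="dfqqz" (len 5), cursors c1@1 c2@5, authorship .....
After op 5 (insert('t')): buffer="dtfqqzt" (len 7), cursors c1@2 c2@7, authorship .1....2
After op 6 (delete): buffer="dfqqz" (len 5), cursors c1@1 c2@5, authorship .....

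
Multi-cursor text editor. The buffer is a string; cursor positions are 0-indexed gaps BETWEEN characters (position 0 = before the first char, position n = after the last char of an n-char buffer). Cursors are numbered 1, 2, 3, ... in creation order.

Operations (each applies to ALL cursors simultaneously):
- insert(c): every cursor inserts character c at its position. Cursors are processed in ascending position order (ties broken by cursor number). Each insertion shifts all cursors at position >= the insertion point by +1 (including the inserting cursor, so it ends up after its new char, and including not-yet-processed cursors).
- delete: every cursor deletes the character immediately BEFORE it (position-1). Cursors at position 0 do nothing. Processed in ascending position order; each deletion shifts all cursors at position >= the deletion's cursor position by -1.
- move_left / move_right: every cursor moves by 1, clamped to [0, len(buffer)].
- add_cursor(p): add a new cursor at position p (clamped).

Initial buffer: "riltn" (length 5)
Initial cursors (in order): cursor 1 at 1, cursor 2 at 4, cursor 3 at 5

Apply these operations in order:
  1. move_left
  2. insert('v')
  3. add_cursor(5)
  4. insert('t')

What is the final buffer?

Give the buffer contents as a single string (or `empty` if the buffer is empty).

After op 1 (move_left): buffer="riltn" (len 5), cursors c1@0 c2@3 c3@4, authorship .....
After op 2 (insert('v')): buffer="vrilvtvn" (len 8), cursors c1@1 c2@5 c3@7, authorship 1...2.3.
After op 3 (add_cursor(5)): buffer="vrilvtvn" (len 8), cursors c1@1 c2@5 c4@5 c3@7, authorship 1...2.3.
After op 4 (insert('t')): buffer="vtrilvtttvtn" (len 12), cursors c1@2 c2@8 c4@8 c3@11, authorship 11...224.33.

Answer: vtrilvtttvtn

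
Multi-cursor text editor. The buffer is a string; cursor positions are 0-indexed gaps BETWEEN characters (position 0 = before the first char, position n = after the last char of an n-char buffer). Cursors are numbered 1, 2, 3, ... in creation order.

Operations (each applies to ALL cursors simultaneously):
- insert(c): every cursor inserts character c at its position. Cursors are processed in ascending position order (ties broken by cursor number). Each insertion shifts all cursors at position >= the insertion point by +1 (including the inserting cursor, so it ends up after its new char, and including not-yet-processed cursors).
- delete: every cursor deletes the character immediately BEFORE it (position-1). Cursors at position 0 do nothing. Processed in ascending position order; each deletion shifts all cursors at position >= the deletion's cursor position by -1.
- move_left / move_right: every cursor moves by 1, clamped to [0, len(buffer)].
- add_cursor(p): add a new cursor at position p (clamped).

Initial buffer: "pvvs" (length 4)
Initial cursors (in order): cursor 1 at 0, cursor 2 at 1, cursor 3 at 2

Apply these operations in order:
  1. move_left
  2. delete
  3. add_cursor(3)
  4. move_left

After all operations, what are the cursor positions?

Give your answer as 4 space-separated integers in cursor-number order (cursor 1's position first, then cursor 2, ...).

Answer: 0 0 0 2

Derivation:
After op 1 (move_left): buffer="pvvs" (len 4), cursors c1@0 c2@0 c3@1, authorship ....
After op 2 (delete): buffer="vvs" (len 3), cursors c1@0 c2@0 c3@0, authorship ...
After op 3 (add_cursor(3)): buffer="vvs" (len 3), cursors c1@0 c2@0 c3@0 c4@3, authorship ...
After op 4 (move_left): buffer="vvs" (len 3), cursors c1@0 c2@0 c3@0 c4@2, authorship ...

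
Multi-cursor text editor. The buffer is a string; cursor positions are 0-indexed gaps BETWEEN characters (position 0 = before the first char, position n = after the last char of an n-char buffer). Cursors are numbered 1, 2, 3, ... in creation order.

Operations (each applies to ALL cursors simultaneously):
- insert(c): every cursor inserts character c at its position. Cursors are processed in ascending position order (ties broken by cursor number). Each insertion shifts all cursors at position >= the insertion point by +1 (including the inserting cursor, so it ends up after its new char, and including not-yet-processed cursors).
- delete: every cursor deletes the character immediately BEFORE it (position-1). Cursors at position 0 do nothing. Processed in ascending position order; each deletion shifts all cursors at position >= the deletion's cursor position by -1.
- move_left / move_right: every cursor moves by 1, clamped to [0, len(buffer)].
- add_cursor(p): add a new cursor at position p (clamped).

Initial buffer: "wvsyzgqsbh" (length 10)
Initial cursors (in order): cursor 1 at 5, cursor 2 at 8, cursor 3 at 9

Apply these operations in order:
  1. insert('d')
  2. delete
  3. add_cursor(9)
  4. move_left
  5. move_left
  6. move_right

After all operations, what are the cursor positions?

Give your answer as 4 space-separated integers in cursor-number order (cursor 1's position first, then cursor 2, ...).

Answer: 4 7 8 8

Derivation:
After op 1 (insert('d')): buffer="wvsyzdgqsdbdh" (len 13), cursors c1@6 c2@10 c3@12, authorship .....1...2.3.
After op 2 (delete): buffer="wvsyzgqsbh" (len 10), cursors c1@5 c2@8 c3@9, authorship ..........
After op 3 (add_cursor(9)): buffer="wvsyzgqsbh" (len 10), cursors c1@5 c2@8 c3@9 c4@9, authorship ..........
After op 4 (move_left): buffer="wvsyzgqsbh" (len 10), cursors c1@4 c2@7 c3@8 c4@8, authorship ..........
After op 5 (move_left): buffer="wvsyzgqsbh" (len 10), cursors c1@3 c2@6 c3@7 c4@7, authorship ..........
After op 6 (move_right): buffer="wvsyzgqsbh" (len 10), cursors c1@4 c2@7 c3@8 c4@8, authorship ..........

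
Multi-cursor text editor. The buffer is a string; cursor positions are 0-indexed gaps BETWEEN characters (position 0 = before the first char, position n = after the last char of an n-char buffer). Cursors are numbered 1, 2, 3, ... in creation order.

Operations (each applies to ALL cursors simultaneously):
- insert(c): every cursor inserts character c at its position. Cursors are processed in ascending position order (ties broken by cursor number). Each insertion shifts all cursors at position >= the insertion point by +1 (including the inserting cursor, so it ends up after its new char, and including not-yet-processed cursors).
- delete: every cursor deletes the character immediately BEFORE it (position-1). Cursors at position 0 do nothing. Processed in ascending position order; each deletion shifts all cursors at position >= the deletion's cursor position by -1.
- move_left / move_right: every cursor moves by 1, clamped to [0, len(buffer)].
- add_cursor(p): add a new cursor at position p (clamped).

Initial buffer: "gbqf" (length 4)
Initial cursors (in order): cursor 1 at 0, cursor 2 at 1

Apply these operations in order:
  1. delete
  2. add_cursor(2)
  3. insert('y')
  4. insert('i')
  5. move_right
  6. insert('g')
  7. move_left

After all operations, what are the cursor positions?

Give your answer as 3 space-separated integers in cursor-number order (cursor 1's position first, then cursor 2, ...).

Answer: 6 6 11

Derivation:
After op 1 (delete): buffer="bqf" (len 3), cursors c1@0 c2@0, authorship ...
After op 2 (add_cursor(2)): buffer="bqf" (len 3), cursors c1@0 c2@0 c3@2, authorship ...
After op 3 (insert('y')): buffer="yybqyf" (len 6), cursors c1@2 c2@2 c3@5, authorship 12..3.
After op 4 (insert('i')): buffer="yyiibqyif" (len 9), cursors c1@4 c2@4 c3@8, authorship 1212..33.
After op 5 (move_right): buffer="yyiibqyif" (len 9), cursors c1@5 c2@5 c3@9, authorship 1212..33.
After op 6 (insert('g')): buffer="yyiibggqyifg" (len 12), cursors c1@7 c2@7 c3@12, authorship 1212.12.33.3
After op 7 (move_left): buffer="yyiibggqyifg" (len 12), cursors c1@6 c2@6 c3@11, authorship 1212.12.33.3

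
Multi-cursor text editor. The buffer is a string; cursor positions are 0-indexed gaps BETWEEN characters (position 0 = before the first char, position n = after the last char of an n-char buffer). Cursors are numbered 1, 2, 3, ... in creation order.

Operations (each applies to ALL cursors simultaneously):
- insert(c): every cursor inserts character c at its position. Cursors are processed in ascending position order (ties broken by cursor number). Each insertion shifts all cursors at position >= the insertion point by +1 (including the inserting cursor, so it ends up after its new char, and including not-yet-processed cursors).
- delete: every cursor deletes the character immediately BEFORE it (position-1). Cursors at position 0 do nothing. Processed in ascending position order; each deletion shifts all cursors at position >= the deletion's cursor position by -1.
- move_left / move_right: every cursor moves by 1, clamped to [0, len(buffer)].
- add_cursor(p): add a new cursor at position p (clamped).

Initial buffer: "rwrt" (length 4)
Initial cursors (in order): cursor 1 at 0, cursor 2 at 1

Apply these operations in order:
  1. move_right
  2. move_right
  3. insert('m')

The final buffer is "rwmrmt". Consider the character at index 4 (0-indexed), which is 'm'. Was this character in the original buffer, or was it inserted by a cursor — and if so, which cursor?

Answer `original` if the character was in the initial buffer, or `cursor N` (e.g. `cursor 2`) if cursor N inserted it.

Answer: cursor 2

Derivation:
After op 1 (move_right): buffer="rwrt" (len 4), cursors c1@1 c2@2, authorship ....
After op 2 (move_right): buffer="rwrt" (len 4), cursors c1@2 c2@3, authorship ....
After op 3 (insert('m')): buffer="rwmrmt" (len 6), cursors c1@3 c2@5, authorship ..1.2.
Authorship (.=original, N=cursor N): . . 1 . 2 .
Index 4: author = 2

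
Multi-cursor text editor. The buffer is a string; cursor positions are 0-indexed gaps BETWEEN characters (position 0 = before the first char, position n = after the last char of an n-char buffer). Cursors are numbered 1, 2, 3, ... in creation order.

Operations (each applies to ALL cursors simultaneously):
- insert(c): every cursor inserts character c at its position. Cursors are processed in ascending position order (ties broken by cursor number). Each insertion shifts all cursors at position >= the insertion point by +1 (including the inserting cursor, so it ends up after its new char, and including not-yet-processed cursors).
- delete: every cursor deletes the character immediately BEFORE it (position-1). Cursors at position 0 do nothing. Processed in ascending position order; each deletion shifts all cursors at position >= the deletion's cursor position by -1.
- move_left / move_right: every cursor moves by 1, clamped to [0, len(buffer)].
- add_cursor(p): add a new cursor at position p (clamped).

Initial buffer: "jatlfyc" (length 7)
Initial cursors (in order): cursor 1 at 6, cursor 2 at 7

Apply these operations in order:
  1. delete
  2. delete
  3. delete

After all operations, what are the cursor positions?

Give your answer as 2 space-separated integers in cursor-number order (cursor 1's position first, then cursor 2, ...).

After op 1 (delete): buffer="jatlf" (len 5), cursors c1@5 c2@5, authorship .....
After op 2 (delete): buffer="jat" (len 3), cursors c1@3 c2@3, authorship ...
After op 3 (delete): buffer="j" (len 1), cursors c1@1 c2@1, authorship .

Answer: 1 1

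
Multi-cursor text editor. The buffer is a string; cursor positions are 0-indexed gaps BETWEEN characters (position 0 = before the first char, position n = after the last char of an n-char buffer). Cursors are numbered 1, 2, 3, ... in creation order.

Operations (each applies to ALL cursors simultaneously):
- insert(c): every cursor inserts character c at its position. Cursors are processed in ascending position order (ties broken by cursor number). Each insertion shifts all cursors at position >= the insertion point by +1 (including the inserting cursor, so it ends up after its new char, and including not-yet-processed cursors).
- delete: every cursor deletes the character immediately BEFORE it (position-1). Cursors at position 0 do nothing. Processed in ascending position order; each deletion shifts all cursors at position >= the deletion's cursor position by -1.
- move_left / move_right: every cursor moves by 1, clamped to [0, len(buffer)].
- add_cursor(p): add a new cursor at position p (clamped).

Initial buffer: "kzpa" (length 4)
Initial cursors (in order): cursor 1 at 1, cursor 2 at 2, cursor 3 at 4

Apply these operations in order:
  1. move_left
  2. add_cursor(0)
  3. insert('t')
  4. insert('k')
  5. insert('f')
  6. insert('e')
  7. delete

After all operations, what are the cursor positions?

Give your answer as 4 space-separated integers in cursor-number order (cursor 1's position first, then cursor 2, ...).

Answer: 6 10 15 6

Derivation:
After op 1 (move_left): buffer="kzpa" (len 4), cursors c1@0 c2@1 c3@3, authorship ....
After op 2 (add_cursor(0)): buffer="kzpa" (len 4), cursors c1@0 c4@0 c2@1 c3@3, authorship ....
After op 3 (insert('t')): buffer="ttktzpta" (len 8), cursors c1@2 c4@2 c2@4 c3@7, authorship 14.2..3.
After op 4 (insert('k')): buffer="ttkkktkzptka" (len 12), cursors c1@4 c4@4 c2@7 c3@11, authorship 1414.22..33.
After op 5 (insert('f')): buffer="ttkkffktkfzptkfa" (len 16), cursors c1@6 c4@6 c2@10 c3@15, authorship 141414.222..333.
After op 6 (insert('e')): buffer="ttkkffeektkfezptkfea" (len 20), cursors c1@8 c4@8 c2@13 c3@19, authorship 14141414.2222..3333.
After op 7 (delete): buffer="ttkkffktkfzptkfa" (len 16), cursors c1@6 c4@6 c2@10 c3@15, authorship 141414.222..333.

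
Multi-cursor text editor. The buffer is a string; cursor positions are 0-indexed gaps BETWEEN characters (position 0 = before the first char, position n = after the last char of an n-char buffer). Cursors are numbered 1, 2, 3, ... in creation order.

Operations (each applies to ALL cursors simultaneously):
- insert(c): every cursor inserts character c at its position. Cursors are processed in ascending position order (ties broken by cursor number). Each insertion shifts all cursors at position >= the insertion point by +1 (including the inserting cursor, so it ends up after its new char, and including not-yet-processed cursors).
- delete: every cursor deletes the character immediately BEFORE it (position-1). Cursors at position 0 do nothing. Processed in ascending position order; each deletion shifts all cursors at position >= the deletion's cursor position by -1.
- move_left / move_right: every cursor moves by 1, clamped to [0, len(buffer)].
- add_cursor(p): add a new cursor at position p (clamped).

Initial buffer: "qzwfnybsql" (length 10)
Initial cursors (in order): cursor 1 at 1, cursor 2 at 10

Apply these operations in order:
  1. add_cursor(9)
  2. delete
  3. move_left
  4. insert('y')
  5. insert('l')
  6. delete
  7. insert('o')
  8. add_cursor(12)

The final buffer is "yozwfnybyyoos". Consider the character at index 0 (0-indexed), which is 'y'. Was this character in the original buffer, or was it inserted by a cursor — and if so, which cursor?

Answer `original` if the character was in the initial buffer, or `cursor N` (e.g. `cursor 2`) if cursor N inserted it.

After op 1 (add_cursor(9)): buffer="qzwfnybsql" (len 10), cursors c1@1 c3@9 c2@10, authorship ..........
After op 2 (delete): buffer="zwfnybs" (len 7), cursors c1@0 c2@7 c3@7, authorship .......
After op 3 (move_left): buffer="zwfnybs" (len 7), cursors c1@0 c2@6 c3@6, authorship .......
After op 4 (insert('y')): buffer="yzwfnybyys" (len 10), cursors c1@1 c2@9 c3@9, authorship 1......23.
After op 5 (insert('l')): buffer="ylzwfnybyylls" (len 13), cursors c1@2 c2@12 c3@12, authorship 11......2323.
After op 6 (delete): buffer="yzwfnybyys" (len 10), cursors c1@1 c2@9 c3@9, authorship 1......23.
After op 7 (insert('o')): buffer="yozwfnybyyoos" (len 13), cursors c1@2 c2@12 c3@12, authorship 11......2323.
After op 8 (add_cursor(12)): buffer="yozwfnybyyoos" (len 13), cursors c1@2 c2@12 c3@12 c4@12, authorship 11......2323.
Authorship (.=original, N=cursor N): 1 1 . . . . . . 2 3 2 3 .
Index 0: author = 1

Answer: cursor 1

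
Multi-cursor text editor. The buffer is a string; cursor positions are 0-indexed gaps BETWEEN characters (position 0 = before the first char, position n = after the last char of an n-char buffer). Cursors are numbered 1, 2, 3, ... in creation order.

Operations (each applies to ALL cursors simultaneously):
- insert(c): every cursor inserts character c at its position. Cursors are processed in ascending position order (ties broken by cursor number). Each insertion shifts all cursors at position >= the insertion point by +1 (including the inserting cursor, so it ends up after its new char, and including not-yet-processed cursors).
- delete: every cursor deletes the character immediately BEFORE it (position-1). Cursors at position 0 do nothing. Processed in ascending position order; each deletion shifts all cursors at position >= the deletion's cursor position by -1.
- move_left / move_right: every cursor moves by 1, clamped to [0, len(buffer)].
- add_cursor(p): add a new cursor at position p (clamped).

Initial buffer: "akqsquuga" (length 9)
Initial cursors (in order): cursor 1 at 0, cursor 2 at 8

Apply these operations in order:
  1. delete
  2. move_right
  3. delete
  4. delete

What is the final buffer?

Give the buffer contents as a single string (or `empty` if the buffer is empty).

Answer: kqsqu

Derivation:
After op 1 (delete): buffer="akqsquua" (len 8), cursors c1@0 c2@7, authorship ........
After op 2 (move_right): buffer="akqsquua" (len 8), cursors c1@1 c2@8, authorship ........
After op 3 (delete): buffer="kqsquu" (len 6), cursors c1@0 c2@6, authorship ......
After op 4 (delete): buffer="kqsqu" (len 5), cursors c1@0 c2@5, authorship .....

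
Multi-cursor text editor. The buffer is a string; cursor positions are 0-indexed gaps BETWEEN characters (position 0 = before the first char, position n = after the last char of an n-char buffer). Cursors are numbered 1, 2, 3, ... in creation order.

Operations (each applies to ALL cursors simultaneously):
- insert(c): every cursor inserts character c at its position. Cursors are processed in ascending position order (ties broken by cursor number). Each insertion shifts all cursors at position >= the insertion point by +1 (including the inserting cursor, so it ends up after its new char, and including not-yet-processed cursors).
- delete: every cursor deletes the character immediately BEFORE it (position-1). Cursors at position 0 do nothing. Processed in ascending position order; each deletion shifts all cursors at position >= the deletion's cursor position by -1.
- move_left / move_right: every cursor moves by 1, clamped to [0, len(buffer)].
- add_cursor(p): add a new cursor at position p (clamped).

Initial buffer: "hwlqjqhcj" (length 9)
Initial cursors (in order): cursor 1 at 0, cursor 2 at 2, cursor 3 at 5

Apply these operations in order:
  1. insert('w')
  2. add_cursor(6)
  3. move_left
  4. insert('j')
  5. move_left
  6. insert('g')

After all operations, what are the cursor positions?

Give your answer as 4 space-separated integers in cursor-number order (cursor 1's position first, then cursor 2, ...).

After op 1 (insert('w')): buffer="whwwlqjwqhcj" (len 12), cursors c1@1 c2@4 c3@8, authorship 1..2...3....
After op 2 (add_cursor(6)): buffer="whwwlqjwqhcj" (len 12), cursors c1@1 c2@4 c4@6 c3@8, authorship 1..2...3....
After op 3 (move_left): buffer="whwwlqjwqhcj" (len 12), cursors c1@0 c2@3 c4@5 c3@7, authorship 1..2...3....
After op 4 (insert('j')): buffer="jwhwjwljqjjwqhcj" (len 16), cursors c1@1 c2@5 c4@8 c3@11, authorship 11..22.4..33....
After op 5 (move_left): buffer="jwhwjwljqjjwqhcj" (len 16), cursors c1@0 c2@4 c4@7 c3@10, authorship 11..22.4..33....
After op 6 (insert('g')): buffer="gjwhwgjwlgjqjgjwqhcj" (len 20), cursors c1@1 c2@6 c4@10 c3@14, authorship 111..222.44..333....

Answer: 1 6 14 10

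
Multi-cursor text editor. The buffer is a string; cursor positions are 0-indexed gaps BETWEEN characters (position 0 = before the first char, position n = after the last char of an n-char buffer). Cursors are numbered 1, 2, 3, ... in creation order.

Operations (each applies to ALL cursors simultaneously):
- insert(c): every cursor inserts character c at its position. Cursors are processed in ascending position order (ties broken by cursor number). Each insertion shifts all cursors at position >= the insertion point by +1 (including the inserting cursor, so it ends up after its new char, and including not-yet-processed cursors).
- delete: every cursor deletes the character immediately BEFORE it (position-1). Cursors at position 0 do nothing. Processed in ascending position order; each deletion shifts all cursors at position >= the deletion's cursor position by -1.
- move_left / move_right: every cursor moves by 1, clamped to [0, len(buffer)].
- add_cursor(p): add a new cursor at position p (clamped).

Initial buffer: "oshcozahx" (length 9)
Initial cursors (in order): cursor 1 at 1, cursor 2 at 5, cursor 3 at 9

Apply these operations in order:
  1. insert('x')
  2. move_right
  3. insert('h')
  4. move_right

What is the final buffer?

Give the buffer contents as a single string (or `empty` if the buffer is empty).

After op 1 (insert('x')): buffer="oxshcoxzahxx" (len 12), cursors c1@2 c2@7 c3@12, authorship .1....2....3
After op 2 (move_right): buffer="oxshcoxzahxx" (len 12), cursors c1@3 c2@8 c3@12, authorship .1....2....3
After op 3 (insert('h')): buffer="oxshhcoxzhahxxh" (len 15), cursors c1@4 c2@10 c3@15, authorship .1.1...2.2...33
After op 4 (move_right): buffer="oxshhcoxzhahxxh" (len 15), cursors c1@5 c2@11 c3@15, authorship .1.1...2.2...33

Answer: oxshhcoxzhahxxh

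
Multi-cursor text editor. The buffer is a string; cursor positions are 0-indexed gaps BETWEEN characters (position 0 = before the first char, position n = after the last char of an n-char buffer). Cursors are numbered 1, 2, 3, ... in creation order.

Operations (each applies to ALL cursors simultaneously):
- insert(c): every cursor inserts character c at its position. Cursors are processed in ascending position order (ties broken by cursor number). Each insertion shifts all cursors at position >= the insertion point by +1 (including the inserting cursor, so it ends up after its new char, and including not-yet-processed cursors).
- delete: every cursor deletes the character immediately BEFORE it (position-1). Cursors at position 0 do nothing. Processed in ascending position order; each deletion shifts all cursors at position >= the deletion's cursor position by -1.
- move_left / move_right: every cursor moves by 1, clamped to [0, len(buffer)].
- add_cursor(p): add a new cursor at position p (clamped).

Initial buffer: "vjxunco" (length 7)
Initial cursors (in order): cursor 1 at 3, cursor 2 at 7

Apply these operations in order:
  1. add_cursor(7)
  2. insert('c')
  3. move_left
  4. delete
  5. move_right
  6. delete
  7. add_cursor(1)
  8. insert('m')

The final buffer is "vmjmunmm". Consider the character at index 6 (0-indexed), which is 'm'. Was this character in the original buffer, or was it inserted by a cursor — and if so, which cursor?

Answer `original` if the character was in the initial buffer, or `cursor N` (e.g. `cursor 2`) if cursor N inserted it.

Answer: cursor 2

Derivation:
After op 1 (add_cursor(7)): buffer="vjxunco" (len 7), cursors c1@3 c2@7 c3@7, authorship .......
After op 2 (insert('c')): buffer="vjxcuncocc" (len 10), cursors c1@4 c2@10 c3@10, authorship ...1....23
After op 3 (move_left): buffer="vjxcuncocc" (len 10), cursors c1@3 c2@9 c3@9, authorship ...1....23
After op 4 (delete): buffer="vjcuncc" (len 7), cursors c1@2 c2@6 c3@6, authorship ..1...3
After op 5 (move_right): buffer="vjcuncc" (len 7), cursors c1@3 c2@7 c3@7, authorship ..1...3
After op 6 (delete): buffer="vjun" (len 4), cursors c1@2 c2@4 c3@4, authorship ....
After op 7 (add_cursor(1)): buffer="vjun" (len 4), cursors c4@1 c1@2 c2@4 c3@4, authorship ....
After op 8 (insert('m')): buffer="vmjmunmm" (len 8), cursors c4@2 c1@4 c2@8 c3@8, authorship .4.1..23
Authorship (.=original, N=cursor N): . 4 . 1 . . 2 3
Index 6: author = 2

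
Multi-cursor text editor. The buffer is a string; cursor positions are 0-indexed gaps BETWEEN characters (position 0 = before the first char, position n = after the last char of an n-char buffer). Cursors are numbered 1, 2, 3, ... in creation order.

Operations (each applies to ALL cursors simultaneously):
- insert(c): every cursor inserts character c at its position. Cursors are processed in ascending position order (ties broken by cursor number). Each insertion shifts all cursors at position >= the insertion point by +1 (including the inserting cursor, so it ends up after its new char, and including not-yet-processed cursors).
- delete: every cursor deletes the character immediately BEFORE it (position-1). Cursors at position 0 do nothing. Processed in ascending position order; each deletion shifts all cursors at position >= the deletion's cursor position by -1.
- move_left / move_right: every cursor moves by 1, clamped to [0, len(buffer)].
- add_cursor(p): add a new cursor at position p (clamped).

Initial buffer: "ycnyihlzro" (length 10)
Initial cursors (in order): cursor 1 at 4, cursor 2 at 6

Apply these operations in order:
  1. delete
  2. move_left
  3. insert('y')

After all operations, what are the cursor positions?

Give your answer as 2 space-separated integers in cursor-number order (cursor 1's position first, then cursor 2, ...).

After op 1 (delete): buffer="ycnilzro" (len 8), cursors c1@3 c2@4, authorship ........
After op 2 (move_left): buffer="ycnilzro" (len 8), cursors c1@2 c2@3, authorship ........
After op 3 (insert('y')): buffer="ycynyilzro" (len 10), cursors c1@3 c2@5, authorship ..1.2.....

Answer: 3 5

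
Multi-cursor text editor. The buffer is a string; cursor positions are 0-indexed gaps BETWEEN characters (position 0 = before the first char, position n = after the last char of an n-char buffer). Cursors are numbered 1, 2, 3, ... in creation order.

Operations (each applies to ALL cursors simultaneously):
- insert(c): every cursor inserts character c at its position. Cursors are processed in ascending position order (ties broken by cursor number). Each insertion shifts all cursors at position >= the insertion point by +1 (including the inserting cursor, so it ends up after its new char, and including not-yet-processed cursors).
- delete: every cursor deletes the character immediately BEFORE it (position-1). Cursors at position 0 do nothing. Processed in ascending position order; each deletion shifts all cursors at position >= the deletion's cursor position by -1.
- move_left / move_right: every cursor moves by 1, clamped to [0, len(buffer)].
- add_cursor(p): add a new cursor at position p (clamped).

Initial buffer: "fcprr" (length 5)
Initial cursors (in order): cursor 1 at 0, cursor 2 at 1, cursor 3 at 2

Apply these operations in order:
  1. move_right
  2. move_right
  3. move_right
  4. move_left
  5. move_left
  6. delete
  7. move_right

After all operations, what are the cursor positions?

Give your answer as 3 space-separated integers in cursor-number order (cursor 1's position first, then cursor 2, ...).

After op 1 (move_right): buffer="fcprr" (len 5), cursors c1@1 c2@2 c3@3, authorship .....
After op 2 (move_right): buffer="fcprr" (len 5), cursors c1@2 c2@3 c3@4, authorship .....
After op 3 (move_right): buffer="fcprr" (len 5), cursors c1@3 c2@4 c3@5, authorship .....
After op 4 (move_left): buffer="fcprr" (len 5), cursors c1@2 c2@3 c3@4, authorship .....
After op 5 (move_left): buffer="fcprr" (len 5), cursors c1@1 c2@2 c3@3, authorship .....
After op 6 (delete): buffer="rr" (len 2), cursors c1@0 c2@0 c3@0, authorship ..
After op 7 (move_right): buffer="rr" (len 2), cursors c1@1 c2@1 c3@1, authorship ..

Answer: 1 1 1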